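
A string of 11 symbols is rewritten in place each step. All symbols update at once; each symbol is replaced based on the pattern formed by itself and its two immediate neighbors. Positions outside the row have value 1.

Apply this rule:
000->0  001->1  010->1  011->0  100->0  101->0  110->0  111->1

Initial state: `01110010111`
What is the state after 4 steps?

00100110011
01101000101
00001001100
00011010001

00011010001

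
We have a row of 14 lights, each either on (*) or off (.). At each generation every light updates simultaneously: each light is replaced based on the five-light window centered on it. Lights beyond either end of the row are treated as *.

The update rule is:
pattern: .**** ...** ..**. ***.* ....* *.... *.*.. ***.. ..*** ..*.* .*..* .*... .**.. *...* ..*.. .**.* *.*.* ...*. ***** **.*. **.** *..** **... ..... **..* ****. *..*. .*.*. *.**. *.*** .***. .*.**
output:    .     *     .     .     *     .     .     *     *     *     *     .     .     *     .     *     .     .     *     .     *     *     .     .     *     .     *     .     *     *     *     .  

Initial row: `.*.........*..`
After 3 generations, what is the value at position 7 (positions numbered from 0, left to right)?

.

.........*..**
.......*..***.
.....*..****.*
position 7 holds .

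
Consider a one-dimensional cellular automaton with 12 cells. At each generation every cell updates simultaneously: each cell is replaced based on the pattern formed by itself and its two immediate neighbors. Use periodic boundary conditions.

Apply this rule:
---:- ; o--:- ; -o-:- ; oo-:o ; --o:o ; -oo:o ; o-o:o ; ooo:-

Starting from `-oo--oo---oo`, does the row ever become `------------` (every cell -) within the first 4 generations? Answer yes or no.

no

ooo-ooo--ooo
--ooo-o-oo--
-oo-oo-ooo--
oooooooo-o--
generation 4 is oooooooo-o--, still not uniform -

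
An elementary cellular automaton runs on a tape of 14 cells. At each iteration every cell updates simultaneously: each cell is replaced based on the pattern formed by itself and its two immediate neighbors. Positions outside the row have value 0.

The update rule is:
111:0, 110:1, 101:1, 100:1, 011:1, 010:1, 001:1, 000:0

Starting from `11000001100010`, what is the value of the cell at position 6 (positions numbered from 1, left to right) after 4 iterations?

11100011110111
10110110011101
11111111110111
10000000011101
position 6 holds 0

0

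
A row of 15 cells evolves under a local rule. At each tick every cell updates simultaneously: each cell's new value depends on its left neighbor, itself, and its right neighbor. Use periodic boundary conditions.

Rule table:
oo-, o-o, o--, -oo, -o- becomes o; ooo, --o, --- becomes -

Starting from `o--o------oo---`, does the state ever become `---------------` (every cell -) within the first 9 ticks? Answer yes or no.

oo-oo-----ooo--
oooooo----o-oo-
o----oo---ooooo
oo---ooo--o----
ooo--o-oo-oo---
o-oo-oooooooo--
oooooo------oo-
o----oo-----ooo
oo---ooo----o--
tick 9 is oo---ooo----o--, still not uniform -

no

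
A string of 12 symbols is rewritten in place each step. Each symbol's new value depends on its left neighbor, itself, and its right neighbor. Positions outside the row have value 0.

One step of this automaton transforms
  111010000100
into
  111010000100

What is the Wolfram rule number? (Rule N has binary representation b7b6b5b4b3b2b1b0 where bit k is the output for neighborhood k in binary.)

position 1: 111 → 1  (bit 7 = 1)
position 2: 110 → 1  (bit 6 = 1)
position 3: 101 → 0  (bit 5 = 0)
position 5: 100 → 0  (bit 4 = 0)
position 0: 011 → 1  (bit 3 = 1)
position 4: 010 → 1  (bit 2 = 1)
position 8: 001 → 0  (bit 1 = 0)
position 6: 000 → 0  (bit 0 = 0)
bits b7..b0 = 11001100 = 204

204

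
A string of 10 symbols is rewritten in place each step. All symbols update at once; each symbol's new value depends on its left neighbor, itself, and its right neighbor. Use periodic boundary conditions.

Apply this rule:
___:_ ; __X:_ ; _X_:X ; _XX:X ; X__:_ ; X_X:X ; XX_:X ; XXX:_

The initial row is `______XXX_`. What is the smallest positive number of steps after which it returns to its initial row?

______X_X_
______XXX_

2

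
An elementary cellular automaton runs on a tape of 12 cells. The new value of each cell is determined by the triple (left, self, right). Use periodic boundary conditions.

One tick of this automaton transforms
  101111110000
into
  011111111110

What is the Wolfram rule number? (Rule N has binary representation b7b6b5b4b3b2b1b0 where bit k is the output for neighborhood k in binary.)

position 3: 111 → 1  (bit 7 = 1)
position 7: 110 → 1  (bit 6 = 1)
position 1: 101 → 1  (bit 5 = 1)
position 8: 100 → 1  (bit 4 = 1)
position 2: 011 → 1  (bit 3 = 1)
position 0: 010 → 0  (bit 2 = 0)
position 11: 001 → 0  (bit 1 = 0)
position 9: 000 → 1  (bit 0 = 1)
bits b7..b0 = 11111001 = 249

249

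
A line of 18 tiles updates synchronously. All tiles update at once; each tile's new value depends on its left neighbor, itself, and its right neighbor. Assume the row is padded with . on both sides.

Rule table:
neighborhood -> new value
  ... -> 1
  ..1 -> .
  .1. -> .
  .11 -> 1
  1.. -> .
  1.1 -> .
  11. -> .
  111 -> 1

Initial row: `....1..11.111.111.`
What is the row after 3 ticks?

111....1..11..11..
11..11....1...1..1
1...1..11...1.....

1...1..11...1.....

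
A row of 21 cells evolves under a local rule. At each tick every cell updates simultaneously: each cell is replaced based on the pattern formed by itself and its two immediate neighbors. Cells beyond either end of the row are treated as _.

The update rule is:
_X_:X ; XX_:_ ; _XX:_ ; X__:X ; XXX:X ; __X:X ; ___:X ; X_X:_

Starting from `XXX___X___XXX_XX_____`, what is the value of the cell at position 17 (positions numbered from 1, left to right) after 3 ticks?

_

_X_XXXXXXX_X____XXXXX
XX__XXXXX__XXXXX_XXX_
__XX_XXX_XX_XXX___X_X
position 17 holds _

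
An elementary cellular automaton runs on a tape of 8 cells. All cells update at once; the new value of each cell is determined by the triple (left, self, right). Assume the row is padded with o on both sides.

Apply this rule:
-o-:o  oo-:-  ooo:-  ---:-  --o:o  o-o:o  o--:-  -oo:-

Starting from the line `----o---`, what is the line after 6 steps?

--o---o-

---oo--o
--o---o-
-oo--ooo
o---o---
---oo--o  (repeats step 1; period 4)
step 6: --o---o-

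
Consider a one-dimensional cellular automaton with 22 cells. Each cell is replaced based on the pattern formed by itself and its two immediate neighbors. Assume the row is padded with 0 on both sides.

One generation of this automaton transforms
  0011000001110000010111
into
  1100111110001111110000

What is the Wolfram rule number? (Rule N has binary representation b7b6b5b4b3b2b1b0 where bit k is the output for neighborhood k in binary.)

23

position 10: 111 → 0  (bit 7 = 0)
position 3: 110 → 0  (bit 6 = 0)
position 18: 101 → 0  (bit 5 = 0)
position 4: 100 → 1  (bit 4 = 1)
position 2: 011 → 0  (bit 3 = 0)
position 17: 010 → 1  (bit 2 = 1)
position 1: 001 → 1  (bit 1 = 1)
position 0: 000 → 1  (bit 0 = 1)
bits b7..b0 = 00010111 = 23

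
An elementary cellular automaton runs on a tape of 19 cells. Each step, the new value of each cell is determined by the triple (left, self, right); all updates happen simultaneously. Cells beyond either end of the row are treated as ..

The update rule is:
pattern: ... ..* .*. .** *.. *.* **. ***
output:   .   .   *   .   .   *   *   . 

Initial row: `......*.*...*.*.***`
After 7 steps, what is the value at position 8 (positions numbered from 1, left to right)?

step 1: ......***...****..*
step 2: ........*......*..*
step 3: ........*......*..*  (fixed point — unchanged through step 7)
position 8 holds .

.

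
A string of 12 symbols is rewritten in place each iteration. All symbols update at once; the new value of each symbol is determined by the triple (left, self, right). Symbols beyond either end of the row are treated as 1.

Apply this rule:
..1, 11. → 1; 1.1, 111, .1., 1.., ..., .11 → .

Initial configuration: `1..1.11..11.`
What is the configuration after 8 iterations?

1.1...1.1.1.
1....1......
1...1......1
1..1......1.
1.1......1..
1.......1..1
1......1..1.
1.....1..1..

1.....1..1..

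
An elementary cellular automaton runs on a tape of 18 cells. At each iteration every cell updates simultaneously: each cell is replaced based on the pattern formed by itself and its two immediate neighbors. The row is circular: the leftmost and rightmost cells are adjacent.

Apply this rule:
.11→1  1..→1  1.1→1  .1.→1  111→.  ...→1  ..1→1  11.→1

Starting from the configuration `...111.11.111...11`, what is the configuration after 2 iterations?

...111....111.....

1111.111111.111111
...111....111.....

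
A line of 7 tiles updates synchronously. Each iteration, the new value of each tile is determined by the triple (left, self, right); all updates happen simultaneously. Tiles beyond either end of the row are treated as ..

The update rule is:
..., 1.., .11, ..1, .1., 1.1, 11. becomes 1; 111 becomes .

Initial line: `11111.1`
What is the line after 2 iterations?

11111.1

iteration 1: 1...111
iteration 2: 11111.1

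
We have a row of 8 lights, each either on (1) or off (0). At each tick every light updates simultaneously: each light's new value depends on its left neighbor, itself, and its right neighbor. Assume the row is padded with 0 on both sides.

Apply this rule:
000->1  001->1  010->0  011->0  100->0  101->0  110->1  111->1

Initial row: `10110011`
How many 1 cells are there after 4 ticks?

00010101
11100000
01101111
10100111
count of 1: 5

5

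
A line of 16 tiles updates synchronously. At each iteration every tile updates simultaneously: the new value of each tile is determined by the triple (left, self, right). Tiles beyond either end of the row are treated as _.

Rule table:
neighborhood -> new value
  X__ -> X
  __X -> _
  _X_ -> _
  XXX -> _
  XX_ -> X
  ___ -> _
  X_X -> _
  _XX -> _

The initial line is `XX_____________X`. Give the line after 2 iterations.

__XX____________

_XX_____________
__XX____________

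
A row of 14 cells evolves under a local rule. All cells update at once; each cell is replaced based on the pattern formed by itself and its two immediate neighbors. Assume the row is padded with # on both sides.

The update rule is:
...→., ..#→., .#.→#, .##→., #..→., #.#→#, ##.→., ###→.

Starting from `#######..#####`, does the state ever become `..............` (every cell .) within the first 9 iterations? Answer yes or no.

yes

..............
all cells are . at iteration 1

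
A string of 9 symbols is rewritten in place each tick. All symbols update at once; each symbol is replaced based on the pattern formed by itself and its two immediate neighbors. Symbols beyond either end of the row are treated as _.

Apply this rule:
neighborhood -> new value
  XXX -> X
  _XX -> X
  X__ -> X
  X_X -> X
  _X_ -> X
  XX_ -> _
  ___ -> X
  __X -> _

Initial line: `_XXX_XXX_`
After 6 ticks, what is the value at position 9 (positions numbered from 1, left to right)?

_

tick 1: _XX_XXX_X
tick 2: _X_XXX_XX
tick 3: _XXXX_XX_
tick 4: _XXX_XX_X
tick 5: _XX_XX_XX
tick 6: _X_XX_XX_
position 9 holds _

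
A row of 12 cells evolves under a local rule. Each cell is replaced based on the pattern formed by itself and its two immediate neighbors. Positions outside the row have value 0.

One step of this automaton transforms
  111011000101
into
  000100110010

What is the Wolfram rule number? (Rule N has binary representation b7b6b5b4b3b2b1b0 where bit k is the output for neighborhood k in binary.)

49

position 1: 111 → 0  (bit 7 = 0)
position 2: 110 → 0  (bit 6 = 0)
position 3: 101 → 1  (bit 5 = 1)
position 6: 100 → 1  (bit 4 = 1)
position 0: 011 → 0  (bit 3 = 0)
position 9: 010 → 0  (bit 2 = 0)
position 8: 001 → 0  (bit 1 = 0)
position 7: 000 → 1  (bit 0 = 1)
bits b7..b0 = 00110001 = 49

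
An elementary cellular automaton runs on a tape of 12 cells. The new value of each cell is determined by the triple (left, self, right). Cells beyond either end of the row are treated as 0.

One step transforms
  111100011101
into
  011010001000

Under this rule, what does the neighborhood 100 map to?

1

At position 4 the neighborhood is 100; the next row has 1 there.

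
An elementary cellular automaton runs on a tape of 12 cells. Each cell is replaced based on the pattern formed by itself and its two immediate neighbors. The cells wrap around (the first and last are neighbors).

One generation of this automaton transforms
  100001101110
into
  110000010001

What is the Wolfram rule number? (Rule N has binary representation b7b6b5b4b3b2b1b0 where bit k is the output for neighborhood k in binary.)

position 9: 111 → 0  (bit 7 = 0)
position 6: 110 → 0  (bit 6 = 0)
position 7: 101 → 1  (bit 5 = 1)
position 1: 100 → 1  (bit 4 = 1)
position 5: 011 → 0  (bit 3 = 0)
position 0: 010 → 1  (bit 2 = 1)
position 4: 001 → 0  (bit 1 = 0)
position 2: 000 → 0  (bit 0 = 0)
bits b7..b0 = 00110100 = 52

52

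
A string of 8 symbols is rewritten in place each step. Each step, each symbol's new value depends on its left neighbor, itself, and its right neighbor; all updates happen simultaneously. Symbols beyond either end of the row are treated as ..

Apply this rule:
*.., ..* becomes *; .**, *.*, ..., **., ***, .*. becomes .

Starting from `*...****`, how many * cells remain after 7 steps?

.*.*....
*...*...
.*.*.*..
*.....*.
.*...*.*
*.*.*...
.....*..
count of *: 1

1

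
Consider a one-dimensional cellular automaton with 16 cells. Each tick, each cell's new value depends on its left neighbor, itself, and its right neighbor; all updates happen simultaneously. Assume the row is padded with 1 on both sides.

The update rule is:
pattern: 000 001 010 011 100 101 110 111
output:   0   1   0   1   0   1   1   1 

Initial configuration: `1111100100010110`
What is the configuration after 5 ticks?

1111111011111111

1111101000101111
1111110001011111
1111110010111111
1111110101111111
1111111011111111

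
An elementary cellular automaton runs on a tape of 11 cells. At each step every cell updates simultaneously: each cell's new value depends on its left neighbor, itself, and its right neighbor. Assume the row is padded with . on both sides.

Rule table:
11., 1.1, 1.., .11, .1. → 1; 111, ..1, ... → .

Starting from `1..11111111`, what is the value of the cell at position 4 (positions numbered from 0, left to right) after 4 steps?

1

step 1: 11.1......1
step 2: 11111.....1
step 3: 1...11....1
step 4: 11..111...1
position 4 holds 1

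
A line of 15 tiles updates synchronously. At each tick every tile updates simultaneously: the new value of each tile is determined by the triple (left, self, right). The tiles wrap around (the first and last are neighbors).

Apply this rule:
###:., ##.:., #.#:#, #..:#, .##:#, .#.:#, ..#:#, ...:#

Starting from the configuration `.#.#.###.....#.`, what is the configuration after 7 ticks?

#########..####

######..#######
......###......
#######..######
.......###.....
########..#####
........###....
#########..####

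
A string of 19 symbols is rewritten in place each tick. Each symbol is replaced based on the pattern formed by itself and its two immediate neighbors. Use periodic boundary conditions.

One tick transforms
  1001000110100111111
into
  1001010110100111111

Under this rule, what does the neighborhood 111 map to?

1

At position 14 the neighborhood is 111; the next row has 1 there.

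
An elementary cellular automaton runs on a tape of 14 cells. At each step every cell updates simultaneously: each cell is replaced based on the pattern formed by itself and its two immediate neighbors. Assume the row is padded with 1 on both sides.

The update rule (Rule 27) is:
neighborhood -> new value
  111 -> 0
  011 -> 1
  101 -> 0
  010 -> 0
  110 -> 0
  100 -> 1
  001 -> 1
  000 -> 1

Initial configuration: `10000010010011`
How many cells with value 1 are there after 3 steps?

10

01111101101110
01000001001000
00111110110111
count of 1: 10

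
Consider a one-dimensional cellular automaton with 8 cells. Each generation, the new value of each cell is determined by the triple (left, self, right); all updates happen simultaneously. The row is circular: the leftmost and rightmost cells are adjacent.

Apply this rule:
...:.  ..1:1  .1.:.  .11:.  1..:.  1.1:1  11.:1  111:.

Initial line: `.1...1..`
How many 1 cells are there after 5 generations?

2

1...1...
...1...1
..1...1.
.1...1..  (repeats generation 0; period 4)
generation 5: 1...1...
count of 1: 2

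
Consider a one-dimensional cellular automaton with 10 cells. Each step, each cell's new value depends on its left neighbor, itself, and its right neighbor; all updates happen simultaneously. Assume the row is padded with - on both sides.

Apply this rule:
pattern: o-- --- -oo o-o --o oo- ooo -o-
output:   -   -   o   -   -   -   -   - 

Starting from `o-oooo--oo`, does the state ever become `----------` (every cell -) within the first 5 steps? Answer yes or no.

--o-----o-
----------
all cells are - at step 2

yes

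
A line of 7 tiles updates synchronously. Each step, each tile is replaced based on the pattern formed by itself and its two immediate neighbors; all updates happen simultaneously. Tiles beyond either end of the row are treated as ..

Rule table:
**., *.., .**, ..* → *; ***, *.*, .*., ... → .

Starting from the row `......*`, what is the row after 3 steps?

...*...

.....*.
....*.*
...*...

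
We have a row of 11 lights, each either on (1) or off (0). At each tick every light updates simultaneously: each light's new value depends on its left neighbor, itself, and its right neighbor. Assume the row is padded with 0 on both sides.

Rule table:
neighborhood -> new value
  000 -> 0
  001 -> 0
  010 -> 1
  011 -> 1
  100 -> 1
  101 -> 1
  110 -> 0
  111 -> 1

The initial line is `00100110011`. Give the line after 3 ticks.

tick 1: 00110101010
tick 2: 00101111111
tick 3: 00111111110

00111111110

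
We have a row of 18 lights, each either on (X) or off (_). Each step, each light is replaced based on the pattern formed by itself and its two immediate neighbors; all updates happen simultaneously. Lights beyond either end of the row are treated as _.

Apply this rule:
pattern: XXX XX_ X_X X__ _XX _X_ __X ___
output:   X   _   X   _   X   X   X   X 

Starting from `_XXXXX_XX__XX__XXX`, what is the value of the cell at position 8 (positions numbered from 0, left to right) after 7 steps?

XXXXX_XX__XX__XXX_
XXXX_XX__XX__XXX__
XXX_XX__XX__XXX__X
XX_XX__XX__XXX__XX
X_XX__XX__XXX__XX_
XXX__XX__XXX__XX__
XX__XX__XXX__XX__X
position 8 holds X

X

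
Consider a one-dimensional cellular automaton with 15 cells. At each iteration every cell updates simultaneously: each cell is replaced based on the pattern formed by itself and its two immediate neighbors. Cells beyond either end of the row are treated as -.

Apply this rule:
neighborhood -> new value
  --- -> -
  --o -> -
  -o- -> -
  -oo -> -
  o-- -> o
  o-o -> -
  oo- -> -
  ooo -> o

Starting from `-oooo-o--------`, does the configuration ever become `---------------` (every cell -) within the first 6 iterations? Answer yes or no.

--oo---o-------
----o---o------
-----o---o-----
------o---o----
-------o---o---
--------o---o--
iteration 6 is --------o---o--, still not uniform -

no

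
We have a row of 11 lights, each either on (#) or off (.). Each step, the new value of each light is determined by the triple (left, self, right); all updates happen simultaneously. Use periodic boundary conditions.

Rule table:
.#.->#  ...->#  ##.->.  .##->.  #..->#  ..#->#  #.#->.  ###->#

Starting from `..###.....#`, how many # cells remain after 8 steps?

step 1: ##.#.######
step 2: #..#..#####
step 3: .#####.####
step 4: ..###...##.
step 5: ##.#.###..#
step 6: #..#..#.##.
step 7: #######....
step 8: .#####.####
count of #: 9

9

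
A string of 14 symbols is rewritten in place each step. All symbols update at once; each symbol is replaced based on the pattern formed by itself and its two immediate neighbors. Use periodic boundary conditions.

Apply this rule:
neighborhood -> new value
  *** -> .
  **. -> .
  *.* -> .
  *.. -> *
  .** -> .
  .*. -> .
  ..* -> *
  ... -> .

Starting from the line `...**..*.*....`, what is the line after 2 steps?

step 1: ..*..**...*...
step 2: .*.**..*.*.*..

.*.**..*.*.*..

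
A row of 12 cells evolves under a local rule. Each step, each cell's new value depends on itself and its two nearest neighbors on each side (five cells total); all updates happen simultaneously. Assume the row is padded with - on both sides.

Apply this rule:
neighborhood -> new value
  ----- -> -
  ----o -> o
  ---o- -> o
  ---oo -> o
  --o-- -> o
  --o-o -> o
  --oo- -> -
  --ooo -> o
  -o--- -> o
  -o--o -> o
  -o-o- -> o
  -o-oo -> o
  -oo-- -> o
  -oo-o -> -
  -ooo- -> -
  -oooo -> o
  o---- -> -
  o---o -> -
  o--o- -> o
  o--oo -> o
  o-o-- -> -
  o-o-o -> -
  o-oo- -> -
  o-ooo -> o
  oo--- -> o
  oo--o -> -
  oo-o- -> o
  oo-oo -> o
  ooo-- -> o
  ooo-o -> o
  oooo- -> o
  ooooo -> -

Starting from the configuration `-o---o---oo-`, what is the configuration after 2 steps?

ooo-ooo-o-oo
o-ooo-oo-o-o

o-ooo-oo-o-o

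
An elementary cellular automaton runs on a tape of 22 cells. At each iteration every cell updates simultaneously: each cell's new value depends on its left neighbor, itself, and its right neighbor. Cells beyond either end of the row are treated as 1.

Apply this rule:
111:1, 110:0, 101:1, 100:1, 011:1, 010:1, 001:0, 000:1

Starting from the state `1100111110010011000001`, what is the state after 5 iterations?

iteration 1: 1010111101011010111101
iteration 2: 0111111011110111111011
iteration 3: 1111110111101111110111
iteration 4: 1111101111011111101111
iteration 5: 1111011110111111011111

1111011110111111011111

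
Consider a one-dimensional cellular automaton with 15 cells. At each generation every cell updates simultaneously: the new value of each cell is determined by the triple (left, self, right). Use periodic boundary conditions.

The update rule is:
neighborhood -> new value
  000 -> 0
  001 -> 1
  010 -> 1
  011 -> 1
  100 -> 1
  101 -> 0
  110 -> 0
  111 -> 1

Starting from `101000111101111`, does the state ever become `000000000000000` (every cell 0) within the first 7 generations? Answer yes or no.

generation 1: 001101111001111
generation 2: 111001110111110
generation 3: 110111100111100
generation 4: 100111011111011
generation 5: 011110011110011
generation 6: 011101111101110
generation 7: 111001111001101
generation 7 is 111001111001101, still not uniform 0

no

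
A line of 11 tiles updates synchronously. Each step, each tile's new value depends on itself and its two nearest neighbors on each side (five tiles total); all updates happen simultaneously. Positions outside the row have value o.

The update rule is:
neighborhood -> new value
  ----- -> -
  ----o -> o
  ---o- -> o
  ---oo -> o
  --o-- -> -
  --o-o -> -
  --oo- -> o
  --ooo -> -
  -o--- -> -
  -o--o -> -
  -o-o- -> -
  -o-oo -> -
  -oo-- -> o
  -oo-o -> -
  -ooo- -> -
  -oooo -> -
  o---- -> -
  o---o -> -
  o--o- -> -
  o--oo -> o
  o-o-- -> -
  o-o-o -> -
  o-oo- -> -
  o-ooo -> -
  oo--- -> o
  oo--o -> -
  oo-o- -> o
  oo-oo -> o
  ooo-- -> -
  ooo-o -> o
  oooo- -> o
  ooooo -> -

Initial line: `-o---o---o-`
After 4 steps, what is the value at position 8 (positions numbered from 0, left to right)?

-

step 1: o---o---o--
step 2: -o-o---o--o
step 3: o-----o--o-
step 4: -o--oo-----
position 8 holds -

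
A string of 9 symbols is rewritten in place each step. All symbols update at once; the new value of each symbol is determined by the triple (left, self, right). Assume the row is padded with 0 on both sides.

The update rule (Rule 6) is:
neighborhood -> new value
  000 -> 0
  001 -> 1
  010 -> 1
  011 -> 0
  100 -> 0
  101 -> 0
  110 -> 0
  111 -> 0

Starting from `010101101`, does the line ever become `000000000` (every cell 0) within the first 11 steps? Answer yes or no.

step 1: 110100001
step 2: 000100011
step 3: 001100100
step 4: 010001100
step 5: 110010000
step 6: 000110000
step 7: 001000000
step 8: 011000000
step 9: 100000000
step 10: 100000000  (fixed point — unchanged through step 11)
step 11 is 100000000, still not uniform 0

no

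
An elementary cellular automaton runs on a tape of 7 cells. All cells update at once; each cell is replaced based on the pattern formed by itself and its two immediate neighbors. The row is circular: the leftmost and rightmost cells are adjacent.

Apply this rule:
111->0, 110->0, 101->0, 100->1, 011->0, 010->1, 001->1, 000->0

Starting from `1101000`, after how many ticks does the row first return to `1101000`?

7

0001101
1010001
0011010
0100011
0110100
1000110
1101000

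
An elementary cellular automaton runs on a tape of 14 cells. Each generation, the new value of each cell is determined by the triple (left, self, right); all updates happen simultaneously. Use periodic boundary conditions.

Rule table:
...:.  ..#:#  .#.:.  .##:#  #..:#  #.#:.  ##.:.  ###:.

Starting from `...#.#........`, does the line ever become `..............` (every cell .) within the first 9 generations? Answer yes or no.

no

..#...#.......
.#.#.#.#......
#.......#.....
.#.....#.#...#
..#...#...#.#.
.#.#.#.#.#...#
..........#.#.
.........#...#
#.......#.#.#.
generation 9 is #.......#.#.#., still not uniform .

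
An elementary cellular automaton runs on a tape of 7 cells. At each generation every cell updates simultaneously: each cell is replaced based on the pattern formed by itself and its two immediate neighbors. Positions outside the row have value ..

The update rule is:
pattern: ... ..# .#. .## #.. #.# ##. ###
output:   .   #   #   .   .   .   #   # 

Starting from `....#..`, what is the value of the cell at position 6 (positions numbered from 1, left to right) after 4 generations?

generation 1: ...##..
generation 2: ..#.#..
generation 3: .##.#..
generation 4: #.#.#..
position 6 holds .

.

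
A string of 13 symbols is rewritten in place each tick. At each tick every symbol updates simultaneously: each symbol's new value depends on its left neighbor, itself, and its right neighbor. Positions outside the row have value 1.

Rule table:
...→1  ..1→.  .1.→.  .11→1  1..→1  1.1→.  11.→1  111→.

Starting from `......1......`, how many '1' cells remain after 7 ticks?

tick 1: 11111..11111.
tick 2: ....11.1...1.
tick 3: 111.11..11...
tick 4: ..1.111.1111.
tick 5: 1...1.1.1..1.
tick 6: 111......1...
tick 7: ..111111..11.
count of 1: 8

8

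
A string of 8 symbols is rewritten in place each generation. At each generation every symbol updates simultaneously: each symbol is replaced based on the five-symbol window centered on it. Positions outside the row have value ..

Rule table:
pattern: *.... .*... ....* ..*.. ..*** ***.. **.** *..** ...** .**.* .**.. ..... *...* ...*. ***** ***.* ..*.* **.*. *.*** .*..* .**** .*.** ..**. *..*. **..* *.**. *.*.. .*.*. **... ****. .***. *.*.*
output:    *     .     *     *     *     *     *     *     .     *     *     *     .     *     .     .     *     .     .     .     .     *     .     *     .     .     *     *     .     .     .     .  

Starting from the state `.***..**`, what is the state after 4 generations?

.*.*.*.*
***.*.**
*....*.*
*.******

*.******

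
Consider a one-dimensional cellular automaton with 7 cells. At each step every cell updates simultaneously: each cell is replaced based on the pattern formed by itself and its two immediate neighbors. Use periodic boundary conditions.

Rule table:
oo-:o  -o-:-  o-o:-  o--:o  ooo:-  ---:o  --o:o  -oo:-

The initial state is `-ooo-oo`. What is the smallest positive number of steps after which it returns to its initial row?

14

---o--o
ooo-oo-
--o--o-
oo-oo-o
-o--o--
o-oo-oo
o--o---
-oo-ooo
--o---o
oo-ooo-
-o---o-
o-ooo-o
o---o--
-ooo-oo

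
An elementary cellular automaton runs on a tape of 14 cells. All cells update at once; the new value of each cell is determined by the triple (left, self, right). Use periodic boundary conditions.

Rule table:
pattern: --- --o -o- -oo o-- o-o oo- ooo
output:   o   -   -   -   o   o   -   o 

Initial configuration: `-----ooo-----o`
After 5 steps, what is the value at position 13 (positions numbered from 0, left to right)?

oooo--o-oooo--
-oo-o--o-oo-o-
---o-o--o--o-o
oo--o-o--o--o-
--o--o-o--o--o
position 13 holds o

o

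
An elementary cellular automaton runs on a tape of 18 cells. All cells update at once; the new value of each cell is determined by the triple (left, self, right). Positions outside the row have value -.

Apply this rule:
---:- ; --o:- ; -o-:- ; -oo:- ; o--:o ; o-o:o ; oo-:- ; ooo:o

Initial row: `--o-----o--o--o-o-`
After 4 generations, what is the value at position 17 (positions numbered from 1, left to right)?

generation 1: ---o-----o--o--o-o
generation 2: ----o-----o--o--o-
generation 3: -----o-----o--o--o
generation 4: ------o-----o--o--
position 17 holds -

-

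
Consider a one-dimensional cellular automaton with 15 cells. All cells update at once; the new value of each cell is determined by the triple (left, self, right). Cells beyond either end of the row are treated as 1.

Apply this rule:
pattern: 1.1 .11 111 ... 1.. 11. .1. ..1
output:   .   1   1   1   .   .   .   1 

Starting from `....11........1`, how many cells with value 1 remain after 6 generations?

.1111..11111111
.111..111111111
.11..1111111111
.1..11111111111
...111111111111
.11111111111111
count of 1: 14

14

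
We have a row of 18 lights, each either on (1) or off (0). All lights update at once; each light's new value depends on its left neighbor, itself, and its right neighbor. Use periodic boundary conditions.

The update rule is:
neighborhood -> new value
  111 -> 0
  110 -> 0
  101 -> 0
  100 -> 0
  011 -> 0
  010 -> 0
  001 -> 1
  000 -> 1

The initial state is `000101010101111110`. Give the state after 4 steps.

111000000000000000
000011111111111111
011100000000000000
100001111111111111

100001111111111111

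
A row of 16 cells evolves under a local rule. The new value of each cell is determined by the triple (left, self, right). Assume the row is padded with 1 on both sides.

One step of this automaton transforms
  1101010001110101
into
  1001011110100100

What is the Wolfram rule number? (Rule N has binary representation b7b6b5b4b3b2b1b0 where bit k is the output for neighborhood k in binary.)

151

position 0: 111 → 1  (bit 7 = 1)
position 1: 110 → 0  (bit 6 = 0)
position 2: 101 → 0  (bit 5 = 0)
position 6: 100 → 1  (bit 4 = 1)
position 9: 011 → 0  (bit 3 = 0)
position 3: 010 → 1  (bit 2 = 1)
position 8: 001 → 1  (bit 1 = 1)
position 7: 000 → 1  (bit 0 = 1)
bits b7..b0 = 10010111 = 151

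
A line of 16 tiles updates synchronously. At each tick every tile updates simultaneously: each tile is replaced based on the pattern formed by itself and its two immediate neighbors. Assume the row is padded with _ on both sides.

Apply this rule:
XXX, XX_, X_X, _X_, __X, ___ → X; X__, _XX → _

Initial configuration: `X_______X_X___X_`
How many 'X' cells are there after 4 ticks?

X_XXXXXXXXX_XXX_
XX_XXXXXXXXX_XX_
_XX_XXXXXXXXX_X_
X_XX_XXXXXXXXXX_
count of X: 13

13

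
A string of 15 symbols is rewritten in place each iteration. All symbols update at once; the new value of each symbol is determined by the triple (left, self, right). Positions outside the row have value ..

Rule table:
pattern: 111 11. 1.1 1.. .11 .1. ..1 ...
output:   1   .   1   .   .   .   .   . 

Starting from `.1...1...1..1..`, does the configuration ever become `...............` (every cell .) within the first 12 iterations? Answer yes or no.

...............
all cells are . at iteration 1

yes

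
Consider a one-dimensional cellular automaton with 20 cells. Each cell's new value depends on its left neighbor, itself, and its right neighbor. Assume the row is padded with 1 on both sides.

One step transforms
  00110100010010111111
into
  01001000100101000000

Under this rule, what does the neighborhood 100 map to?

At position 0 the neighborhood is 100; the next row has 0 there.

0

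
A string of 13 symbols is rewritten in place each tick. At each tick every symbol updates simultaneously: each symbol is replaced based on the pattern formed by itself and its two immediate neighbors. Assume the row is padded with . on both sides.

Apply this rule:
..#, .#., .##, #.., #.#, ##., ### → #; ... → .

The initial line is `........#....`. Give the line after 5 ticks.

.......###...
......#####..
.....#######.
....#########
...##########

...##########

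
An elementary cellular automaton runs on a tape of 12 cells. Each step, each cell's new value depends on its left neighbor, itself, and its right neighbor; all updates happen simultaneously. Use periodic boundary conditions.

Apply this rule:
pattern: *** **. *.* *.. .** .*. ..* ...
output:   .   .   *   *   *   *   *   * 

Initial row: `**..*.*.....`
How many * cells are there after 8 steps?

2

*.**********
.**.........
**.*********
..**........
***.********
...**.......
****.*******
....**......
count of *: 2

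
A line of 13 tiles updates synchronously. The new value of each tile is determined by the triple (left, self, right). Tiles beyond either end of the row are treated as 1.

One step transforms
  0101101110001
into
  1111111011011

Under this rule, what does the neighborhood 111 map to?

At position 7 the neighborhood is 111; the next row has 0 there.

0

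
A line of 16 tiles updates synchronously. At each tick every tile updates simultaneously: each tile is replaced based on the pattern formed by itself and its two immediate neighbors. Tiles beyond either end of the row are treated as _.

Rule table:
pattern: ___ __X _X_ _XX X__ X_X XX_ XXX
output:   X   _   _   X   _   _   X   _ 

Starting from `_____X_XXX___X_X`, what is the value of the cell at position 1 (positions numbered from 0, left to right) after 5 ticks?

_

tick 1: XXXX___X_X_X____
tick 2: X__X_X_______XXX
tick 3: _______XXXXX_X_X
tick 4: XXXXXX_X___X____
tick 5: X____X___X___XXX
position 1 holds _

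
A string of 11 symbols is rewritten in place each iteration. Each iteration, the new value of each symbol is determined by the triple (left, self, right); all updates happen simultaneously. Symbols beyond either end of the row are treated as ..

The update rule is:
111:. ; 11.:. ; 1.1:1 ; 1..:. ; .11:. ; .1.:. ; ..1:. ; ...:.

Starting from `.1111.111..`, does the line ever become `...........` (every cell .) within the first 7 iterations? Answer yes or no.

yes

.....1.....
...........
all cells are . at iteration 2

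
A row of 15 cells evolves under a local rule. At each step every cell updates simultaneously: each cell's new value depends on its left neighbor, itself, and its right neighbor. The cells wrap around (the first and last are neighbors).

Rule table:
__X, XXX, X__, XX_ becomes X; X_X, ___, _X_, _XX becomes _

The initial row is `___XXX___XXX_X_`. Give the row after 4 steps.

step 1: __X_XXX_X_XX__X
step 2: XX___XX____XXX_
step 3: _XX_X_XX__X_XX_
step 4: X_X____XXX___XX

X_X____XXX___XX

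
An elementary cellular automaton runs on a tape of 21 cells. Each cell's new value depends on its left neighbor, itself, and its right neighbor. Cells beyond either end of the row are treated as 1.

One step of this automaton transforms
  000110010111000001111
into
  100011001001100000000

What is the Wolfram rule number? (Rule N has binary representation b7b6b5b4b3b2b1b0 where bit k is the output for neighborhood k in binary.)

112

position 10: 111 → 0  (bit 7 = 0)
position 4: 110 → 1  (bit 6 = 1)
position 8: 101 → 1  (bit 5 = 1)
position 0: 100 → 1  (bit 4 = 1)
position 3: 011 → 0  (bit 3 = 0)
position 7: 010 → 0  (bit 2 = 0)
position 2: 001 → 0  (bit 1 = 0)
position 1: 000 → 0  (bit 0 = 0)
bits b7..b0 = 01110000 = 112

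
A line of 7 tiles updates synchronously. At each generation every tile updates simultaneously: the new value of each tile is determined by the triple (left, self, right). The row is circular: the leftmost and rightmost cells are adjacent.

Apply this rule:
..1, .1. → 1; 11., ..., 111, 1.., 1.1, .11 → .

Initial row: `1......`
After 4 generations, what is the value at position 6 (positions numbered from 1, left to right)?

.

1.....1
.....1.
....11.
...1...
position 6 holds .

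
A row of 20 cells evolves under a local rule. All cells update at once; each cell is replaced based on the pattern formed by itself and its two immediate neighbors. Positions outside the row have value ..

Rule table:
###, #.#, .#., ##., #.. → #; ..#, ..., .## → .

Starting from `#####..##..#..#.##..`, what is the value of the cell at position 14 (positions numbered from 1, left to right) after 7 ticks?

.

tick 1: .#####..##.##.##.##.
tick 2: ..#####..##.##.##.##
tick 3: ...#####..##.##.##.#
tick 4: ....#####..##.##.###
tick 5: .....#####..##.##.##
tick 6: ......#####..##.##.#
tick 7: .......#####..##.###
position 14 holds .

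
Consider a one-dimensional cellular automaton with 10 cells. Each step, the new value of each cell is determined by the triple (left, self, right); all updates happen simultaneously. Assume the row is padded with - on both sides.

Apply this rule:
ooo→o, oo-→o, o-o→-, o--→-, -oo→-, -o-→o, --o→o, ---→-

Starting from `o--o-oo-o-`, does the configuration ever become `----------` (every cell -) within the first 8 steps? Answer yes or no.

o-oo--o-o-
o--o-oo-o-  (repeats step 0; period 2)
step 8: o--o-oo-o-
step 8 is o--o-oo-o-, still not uniform -

no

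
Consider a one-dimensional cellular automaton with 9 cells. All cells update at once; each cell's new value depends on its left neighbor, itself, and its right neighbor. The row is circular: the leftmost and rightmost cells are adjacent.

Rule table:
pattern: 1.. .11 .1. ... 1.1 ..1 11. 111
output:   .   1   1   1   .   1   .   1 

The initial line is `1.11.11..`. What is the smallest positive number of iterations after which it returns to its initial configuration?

18

iteration 1: 1.1..1..1
iteration 2: ..1.11.11
iteration 3: .11.1..1.
iteration 4: 11..1.11.
iteration 5: 1..11.1..
iteration 6: 1.11..1.1
iteration 7: ..1..11.1
iteration 8: .11.11..1
iteration 9: .1..1..11
iteration 10: .1.11.11.
iteration 11: 11.1..1..
iteration 12: 1..1.11.1
iteration 13: ..11.1..1
iteration 14: .11..1.11
iteration 15: .1..11.1.
iteration 16: 11.11..1.
iteration 17: 1..1..11.
iteration 18: 1.11.11..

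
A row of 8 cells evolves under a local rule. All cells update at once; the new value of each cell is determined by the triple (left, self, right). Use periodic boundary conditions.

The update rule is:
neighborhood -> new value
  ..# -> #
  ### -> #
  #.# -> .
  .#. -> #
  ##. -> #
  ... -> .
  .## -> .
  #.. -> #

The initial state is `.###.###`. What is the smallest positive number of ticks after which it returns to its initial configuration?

..##..##
##.###.#
##..##..
.###.###

4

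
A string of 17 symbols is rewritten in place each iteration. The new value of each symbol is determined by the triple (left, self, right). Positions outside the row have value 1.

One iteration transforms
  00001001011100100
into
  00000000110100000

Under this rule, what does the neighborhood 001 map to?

0

At position 3 the neighborhood is 001; the next row has 0 there.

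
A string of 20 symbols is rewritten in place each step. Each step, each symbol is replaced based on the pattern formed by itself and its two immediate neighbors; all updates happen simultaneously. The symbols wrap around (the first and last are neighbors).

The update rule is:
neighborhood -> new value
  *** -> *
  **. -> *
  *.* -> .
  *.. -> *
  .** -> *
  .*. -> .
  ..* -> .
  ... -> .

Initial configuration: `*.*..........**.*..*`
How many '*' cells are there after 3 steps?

9

*..*.........**..*.*
**..*........***...*
***..*.......****..*
count of *: 9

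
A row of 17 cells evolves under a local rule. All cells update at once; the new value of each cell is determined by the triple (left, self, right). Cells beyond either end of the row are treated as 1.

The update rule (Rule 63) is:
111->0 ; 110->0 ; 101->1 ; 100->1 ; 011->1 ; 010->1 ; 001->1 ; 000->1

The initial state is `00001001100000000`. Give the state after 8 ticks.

00000000000110000

tick 1: 11111111011111111
tick 2: 00000000110000000
tick 3: 11111111101111111
tick 4: 00000000011000000
tick 5: 11111111110111111
tick 6: 00000000001100000
tick 7: 11111111111011111
tick 8: 00000000000110000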